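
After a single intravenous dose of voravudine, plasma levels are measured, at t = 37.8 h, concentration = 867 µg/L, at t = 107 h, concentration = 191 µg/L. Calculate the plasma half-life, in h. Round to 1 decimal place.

31.7 h

k = ln(C₁/C₂) / (t₂ − t₁) = ln(867/191) / (107 − 37.8)
  = 1.513 / 69.20 = 0.02186 h⁻¹
t½ = ln2 / k = 0.693147 / 0.02186 = 31.71 h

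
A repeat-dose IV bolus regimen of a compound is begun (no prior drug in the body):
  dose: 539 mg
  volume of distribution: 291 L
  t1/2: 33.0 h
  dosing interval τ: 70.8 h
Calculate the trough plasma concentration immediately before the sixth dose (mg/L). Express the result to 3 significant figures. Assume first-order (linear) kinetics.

C₀ per dose = Dose / Vd = 539 / 291 = 1.852 mg/L
k = ln2 / t½ = 0.693147 / 33.0 = 0.02100 h⁻¹
Fraction remaining after one interval: r = e^(−kτ) = e^(−0.02100 × 70.8) = 0.2261
Before dose 6, 5 doses have been given (aged 1τ, 2τ, 3τ, 4τ, 5τ).
C_trough = C₀ × (r + r² + … + r^5) = C₀ × r(1−r^5)/(1−r)
        = 1.852 × 0.2261 × (1 − 0.0005909) / (1 − 0.2261) = 0.5408 mg/L

0.541 mg/L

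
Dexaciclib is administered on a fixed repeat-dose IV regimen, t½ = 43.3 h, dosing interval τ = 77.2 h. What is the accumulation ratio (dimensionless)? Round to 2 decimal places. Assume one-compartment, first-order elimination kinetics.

k = ln2 / t½ = 0.693147 / 43.3 = 0.01601 h⁻¹
e^(−kτ) = e^(−0.01601 × 77.2) = 0.2906
Accumulation ratio R = 1 / (1 − e^(−kτ)) = 1 / (1 − 0.2906) = 1.410

1.41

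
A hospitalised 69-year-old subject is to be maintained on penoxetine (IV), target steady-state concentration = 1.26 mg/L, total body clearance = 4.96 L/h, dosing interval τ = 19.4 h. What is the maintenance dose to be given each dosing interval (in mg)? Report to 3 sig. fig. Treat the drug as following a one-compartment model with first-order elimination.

121 mg

At steady state, Dose/τ = Css × CL.
Dose = Css × CL × τ = 1.26 × 4.960 × 19.4 = 121.2 mg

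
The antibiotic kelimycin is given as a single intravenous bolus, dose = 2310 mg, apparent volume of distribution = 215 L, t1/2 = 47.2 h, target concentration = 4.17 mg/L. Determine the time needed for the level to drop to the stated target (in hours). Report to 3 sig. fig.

C₀ = Dose / Vd = 2310 / 215 = 10.74 mg/L
k = ln2 / t½ = 0.693147 / 47.2 = 0.01469 h⁻¹
t = ln(C₀ / C) / k = ln(10.74 / 4.17) / 0.01469
  = ln(2.576) / 0.01469 = 0.9462 / 0.01469 = 64.41 h

64.4 h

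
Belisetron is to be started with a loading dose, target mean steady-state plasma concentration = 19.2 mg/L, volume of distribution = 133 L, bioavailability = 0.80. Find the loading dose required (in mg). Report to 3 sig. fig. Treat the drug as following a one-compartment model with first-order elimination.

LD = Css × Vd / F = 19.2 × 133 / 0.80 = 3192 mg

3190 mg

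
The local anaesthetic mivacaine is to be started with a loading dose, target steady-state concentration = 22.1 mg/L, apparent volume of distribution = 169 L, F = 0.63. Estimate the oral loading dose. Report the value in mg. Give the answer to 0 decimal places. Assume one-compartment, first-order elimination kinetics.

5928 mg

LD = Css × Vd / F = 22.1 × 169 / 0.63 = 5928 mg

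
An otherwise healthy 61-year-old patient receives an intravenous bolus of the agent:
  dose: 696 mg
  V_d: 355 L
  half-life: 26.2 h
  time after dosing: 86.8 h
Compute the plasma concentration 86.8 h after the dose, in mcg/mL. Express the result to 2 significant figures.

C₀ = Dose / Vd = 696.0 / 355 = 1.961 mg/L
k = ln2 / t½ = 0.693147 / 26.2 = 0.02646 h⁻¹
C = C₀ · e^(−k·t) = 1.961 × e^(−0.02646 × 86.8)
  = 1.961 × 0.1006 = 0.1973 mg/L
(0.1973 mg/L = 0.1973 mcg/mL)

0.20 mcg/mL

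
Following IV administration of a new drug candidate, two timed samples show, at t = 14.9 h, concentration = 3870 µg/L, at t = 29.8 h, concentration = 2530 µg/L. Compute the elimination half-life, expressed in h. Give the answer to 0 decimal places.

24 h

k = ln(C₁/C₂) / (t₂ − t₁) = ln(3870/2530) / (29.8 − 14.9)
  = 0.4250 / 14.90 = 0.02852 h⁻¹
t½ = ln2 / k = 0.693147 / 0.02852 = 24.30 h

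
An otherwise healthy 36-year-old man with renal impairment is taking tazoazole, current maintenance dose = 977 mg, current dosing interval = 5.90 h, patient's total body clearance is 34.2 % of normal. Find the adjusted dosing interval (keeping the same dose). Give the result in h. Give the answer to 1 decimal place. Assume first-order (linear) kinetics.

To keep the same average steady-state level, dosing rate must scale with clearance.
CL ratio = 34.2 / 100 = 0.3420
New interval (same dose) = 5.90 / 0.3420 = 17.25 h

17.3 h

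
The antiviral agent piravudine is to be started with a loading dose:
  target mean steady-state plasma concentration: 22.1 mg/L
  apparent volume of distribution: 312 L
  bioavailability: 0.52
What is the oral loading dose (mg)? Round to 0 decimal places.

13260 mg

LD = Css × Vd / F = 22.1 × 312 / 0.52 = 13260 mg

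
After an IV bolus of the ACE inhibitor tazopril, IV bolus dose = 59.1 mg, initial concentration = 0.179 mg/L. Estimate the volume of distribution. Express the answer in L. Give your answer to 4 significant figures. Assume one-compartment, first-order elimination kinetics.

330.2 L

Vd = Dose / C₀ = 59.10 / 0.179 = 330.2 L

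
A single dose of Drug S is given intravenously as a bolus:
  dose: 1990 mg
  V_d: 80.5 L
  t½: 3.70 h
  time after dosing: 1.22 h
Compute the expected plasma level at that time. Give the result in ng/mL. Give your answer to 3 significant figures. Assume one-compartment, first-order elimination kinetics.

C₀ = Dose / Vd = 1990 / 80.5 = 24.72 mg/L
k = ln2 / t½ = 0.693147 / 3.70 = 0.1873 h⁻¹
C = C₀ · e^(−k·t) = 24.72 × e^(−0.1873 × 1.22)
  = 24.72 × 0.7957 = 19.67 mg/L
Convert: 19.67 mg/L × 1000 = 19670 ng/mL

19700 ng/mL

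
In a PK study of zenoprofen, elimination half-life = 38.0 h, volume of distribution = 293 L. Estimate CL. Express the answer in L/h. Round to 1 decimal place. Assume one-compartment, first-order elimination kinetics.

k = ln2 / t½ = 0.693147 / 38.0 = 0.01824 h⁻¹
CL = k × Vd = 0.01824 × 293 = 5.344 L/h

5.3 L/h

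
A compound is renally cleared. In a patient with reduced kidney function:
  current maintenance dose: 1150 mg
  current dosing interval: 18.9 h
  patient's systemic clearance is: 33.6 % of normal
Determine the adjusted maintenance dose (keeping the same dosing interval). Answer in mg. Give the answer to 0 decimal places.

To keep the same average steady-state level, dosing rate must scale with clearance.
CL ratio = 33.6 / 100 = 0.3360
New dose (same interval) = 1150 × 0.3360 = 386.4 mg

386 mg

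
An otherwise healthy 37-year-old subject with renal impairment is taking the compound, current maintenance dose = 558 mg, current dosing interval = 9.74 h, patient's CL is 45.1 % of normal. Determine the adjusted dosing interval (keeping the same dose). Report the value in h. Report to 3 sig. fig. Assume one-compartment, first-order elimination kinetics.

To keep the same average steady-state level, dosing rate must scale with clearance.
CL ratio = 45.1 / 100 = 0.4510
New interval (same dose) = 9.74 / 0.4510 = 21.60 h

21.6 h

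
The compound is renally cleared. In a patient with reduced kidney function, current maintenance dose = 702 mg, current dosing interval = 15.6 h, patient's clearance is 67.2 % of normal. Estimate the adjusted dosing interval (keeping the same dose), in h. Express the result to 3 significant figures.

To keep the same average steady-state level, dosing rate must scale with clearance.
CL ratio = 67.2 / 100 = 0.6720
New interval (same dose) = 15.6 / 0.6720 = 23.21 h

23.2 h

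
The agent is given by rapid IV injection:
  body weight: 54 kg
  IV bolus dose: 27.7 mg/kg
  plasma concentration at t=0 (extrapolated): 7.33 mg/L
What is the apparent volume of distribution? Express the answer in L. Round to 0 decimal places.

204 L

Dose = 27.7 × 54 = 1496 mg
Vd = Dose / C₀ = 1496 / 7.33 = 204.1 L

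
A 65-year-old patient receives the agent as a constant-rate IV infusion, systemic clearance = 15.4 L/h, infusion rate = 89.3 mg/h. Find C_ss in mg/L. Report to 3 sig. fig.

At steady state Css = R₀ / CL = 89.3 / 15.40 = 5.799 mg/L

5.80 mg/L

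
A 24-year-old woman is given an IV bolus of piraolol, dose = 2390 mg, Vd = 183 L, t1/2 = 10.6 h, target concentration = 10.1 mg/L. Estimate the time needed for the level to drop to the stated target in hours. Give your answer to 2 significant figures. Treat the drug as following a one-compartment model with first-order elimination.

C₀ = Dose / Vd = 2390 / 183 = 13.06 mg/L
k = ln2 / t½ = 0.693147 / 10.6 = 0.06539 h⁻¹
t = ln(C₀ / C) / k = ln(13.06 / 10.1) / 0.06539
  = ln(1.293) / 0.06539 = 0.2570 / 0.06539 = 3.930 h

3.9 h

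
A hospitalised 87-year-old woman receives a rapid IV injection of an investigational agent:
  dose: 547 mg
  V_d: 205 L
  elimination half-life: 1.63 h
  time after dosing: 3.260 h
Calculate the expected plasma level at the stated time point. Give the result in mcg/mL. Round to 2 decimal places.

0.67 mcg/mL

C₀ = Dose / Vd = 547.0 / 205 = 2.668 mg/L
k = ln2 / t½ = 0.693147 / 1.63 = 0.4252 h⁻¹
t / t½ = 3.260 / 1.63 = 2 half-lives
C = C₀ × (1/2)^2 = 2.668 × 0.2500 = 0.6670 mg/L
(0.6670 mg/L = 0.6670 mcg/mL)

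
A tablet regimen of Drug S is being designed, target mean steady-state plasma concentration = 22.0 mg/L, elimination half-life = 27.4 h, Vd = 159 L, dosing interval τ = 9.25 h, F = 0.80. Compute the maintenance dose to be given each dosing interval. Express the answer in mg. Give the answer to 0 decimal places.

k = ln2 / t½ = 0.693147 / 27.4 = 0.02530 h⁻¹
CL = k × Vd = 0.02530 × 159 = 4.023 L/h
At steady state, F × (Dose/τ) = Css × CL.
Dose = Css × CL × τ / F = 22.0 × 4.023 × 9.25 / 0.80 = 1023 mg

1023 mg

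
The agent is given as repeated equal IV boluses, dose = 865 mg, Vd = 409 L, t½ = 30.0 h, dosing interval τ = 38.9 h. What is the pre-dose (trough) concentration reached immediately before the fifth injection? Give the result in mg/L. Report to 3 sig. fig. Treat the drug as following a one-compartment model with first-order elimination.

1.41 mg/L

C₀ per dose = Dose / Vd = 865 / 409 = 2.115 mg/L
k = ln2 / t½ = 0.693147 / 30.0 = 0.02310 h⁻¹
Fraction remaining after one interval: r = e^(−kτ) = e^(−0.02310 × 38.9) = 0.4071
Before dose 5, 4 doses have been given (aged 1τ, 2τ, 3τ, 4τ).
C_trough = C₀ × (r + r² + … + r^4) = C₀ × r(1−r^4)/(1−r)
        = 2.115 × 0.4071 × (1 − 0.02747) / (1 − 0.4071) = 1.412 mg/L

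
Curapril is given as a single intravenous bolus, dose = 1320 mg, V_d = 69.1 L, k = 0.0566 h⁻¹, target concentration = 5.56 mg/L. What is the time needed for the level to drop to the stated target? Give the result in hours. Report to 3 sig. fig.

C₀ = Dose / Vd = 1320 / 69.1 = 19.10 mg/L
t = ln(C₀ / C) / k = ln(19.10 / 5.56) / 0.05660
  = ln(3.435) / 0.05660 = 1.234 / 0.05660 = 21.80 h

21.8 h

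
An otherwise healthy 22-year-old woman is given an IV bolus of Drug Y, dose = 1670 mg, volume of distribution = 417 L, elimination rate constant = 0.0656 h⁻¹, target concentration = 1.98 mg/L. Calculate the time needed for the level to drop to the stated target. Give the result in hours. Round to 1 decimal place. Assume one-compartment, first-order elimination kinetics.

10.7 h

C₀ = Dose / Vd = 1670 / 417 = 4.005 mg/L
t = ln(C₀ / C) / k = ln(4.005 / 1.98) / 0.06560
  = ln(2.023) / 0.06560 = 0.7046 / 0.06560 = 10.74 h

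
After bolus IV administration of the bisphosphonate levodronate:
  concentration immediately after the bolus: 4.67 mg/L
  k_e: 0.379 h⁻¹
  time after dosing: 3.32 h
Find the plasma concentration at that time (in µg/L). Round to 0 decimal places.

1327 µg/L

C = C₀ · e^(−k·t) = 4.670 × e^(−0.3790 × 3.32)
  = 4.670 × 0.2841 = 1.327 mg/L
Convert: 1.327 mg/L × 1000 = 1327 µg/L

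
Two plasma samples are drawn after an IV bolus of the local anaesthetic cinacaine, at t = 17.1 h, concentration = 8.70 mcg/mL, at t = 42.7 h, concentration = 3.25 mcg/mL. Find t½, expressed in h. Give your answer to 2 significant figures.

18 h

k = ln(C₁/C₂) / (t₂ − t₁) = ln(8.70/3.25) / (42.7 − 17.1)
  = 0.9847 / 25.60 = 0.03846 h⁻¹
t½ = ln2 / k = 0.693147 / 0.03846 = 18.02 h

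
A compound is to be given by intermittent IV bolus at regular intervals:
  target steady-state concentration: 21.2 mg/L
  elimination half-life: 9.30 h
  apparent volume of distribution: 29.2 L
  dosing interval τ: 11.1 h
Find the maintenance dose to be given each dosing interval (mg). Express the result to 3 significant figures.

k = ln2 / t½ = 0.693147 / 9.30 = 0.07453 h⁻¹
CL = k × Vd = 0.07453 × 29.2 = 2.176 L/h
At steady state, Dose/τ = Css × CL.
Dose = Css × CL × τ = 21.2 × 2.176 × 11.1 = 512.1 mg

512 mg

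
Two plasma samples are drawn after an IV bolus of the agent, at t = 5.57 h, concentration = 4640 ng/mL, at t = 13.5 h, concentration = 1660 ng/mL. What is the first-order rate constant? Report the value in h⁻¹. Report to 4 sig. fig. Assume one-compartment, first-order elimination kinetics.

0.1296 h⁻¹

k = ln(C₁/C₂) / (t₂ − t₁) = ln(4640/1660) / (13.5 − 5.57)
  = 1.028 / 7.930 = 0.1296 h⁻¹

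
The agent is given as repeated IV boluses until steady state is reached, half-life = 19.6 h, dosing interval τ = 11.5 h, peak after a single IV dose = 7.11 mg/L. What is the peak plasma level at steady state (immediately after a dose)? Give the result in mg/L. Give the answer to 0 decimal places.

21 mg/L

k = ln2 / t½ = 0.693147 / 19.6 = 0.03536 h⁻¹
e^(−kτ) = e^(−0.03536 × 11.5) = 0.6659
Accumulation ratio R = 1 / (1 − e^(−kτ)) = 1 / (1 − 0.6659) = 2.993
Steady-state peak = C₀ × R = 7.11 × 2.993 = 21.28 mg/L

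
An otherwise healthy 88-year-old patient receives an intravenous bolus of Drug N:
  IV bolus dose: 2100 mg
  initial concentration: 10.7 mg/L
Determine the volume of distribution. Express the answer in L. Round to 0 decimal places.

Vd = Dose / C₀ = 2100 / 10.7 = 196.3 L

196 L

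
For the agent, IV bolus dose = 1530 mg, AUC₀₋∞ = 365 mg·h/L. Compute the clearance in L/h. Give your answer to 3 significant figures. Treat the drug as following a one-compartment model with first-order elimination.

CL = Dose / AUC = 1530 / 365 = 4.192 L/h

4.19 L/h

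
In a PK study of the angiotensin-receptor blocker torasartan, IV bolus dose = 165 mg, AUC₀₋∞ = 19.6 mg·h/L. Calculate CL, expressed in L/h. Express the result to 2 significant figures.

8.4 L/h

CL = Dose / AUC = 165 / 19.6 = 8.418 L/h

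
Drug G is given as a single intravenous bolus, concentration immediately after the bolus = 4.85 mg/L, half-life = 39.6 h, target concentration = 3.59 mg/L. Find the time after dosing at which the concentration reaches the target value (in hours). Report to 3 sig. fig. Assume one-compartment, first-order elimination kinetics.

17.2 h

k = ln2 / t½ = 0.693147 / 39.6 = 0.01750 h⁻¹
t = ln(C₀ / C) / k = ln(4.850 / 3.59) / 0.01750
  = ln(1.351) / 0.01750 = 0.3008 / 0.01750 = 17.19 h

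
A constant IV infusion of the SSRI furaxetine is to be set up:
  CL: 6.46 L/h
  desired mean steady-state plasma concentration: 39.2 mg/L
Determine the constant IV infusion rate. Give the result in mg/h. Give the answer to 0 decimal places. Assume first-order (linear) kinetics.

At steady state, infusion rate R₀ = Css × CL = 39.2 × 6.460 = 253.2 mg/h

253 mg/h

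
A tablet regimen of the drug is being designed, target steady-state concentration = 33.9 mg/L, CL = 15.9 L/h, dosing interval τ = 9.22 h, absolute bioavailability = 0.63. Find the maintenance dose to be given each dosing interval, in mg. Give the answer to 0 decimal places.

7888 mg

At steady state, F × (Dose/τ) = Css × CL.
Dose = Css × CL × τ / F = 33.9 × 15.90 × 9.22 / 0.63 = 7888 mg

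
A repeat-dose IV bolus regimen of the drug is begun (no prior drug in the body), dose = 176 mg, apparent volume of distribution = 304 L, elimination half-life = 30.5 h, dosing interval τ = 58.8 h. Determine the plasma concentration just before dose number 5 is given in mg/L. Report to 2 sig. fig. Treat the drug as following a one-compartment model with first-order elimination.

0.21 mg/L

C₀ per dose = Dose / Vd = 176 / 304 = 0.5789 mg/L
k = ln2 / t½ = 0.693147 / 30.5 = 0.02273 h⁻¹
Fraction remaining after one interval: r = e^(−kτ) = e^(−0.02273 × 58.8) = 0.2628
Before dose 5, 4 doses have been given (aged 1τ, 2τ, 3τ, 4τ).
C_trough = C₀ × (r + r² + … + r^4) = C₀ × r(1−r^4)/(1−r)
        = 0.5789 × 0.2628 × (1 − 0.004770) / (1 − 0.2628) = 0.2054 mg/L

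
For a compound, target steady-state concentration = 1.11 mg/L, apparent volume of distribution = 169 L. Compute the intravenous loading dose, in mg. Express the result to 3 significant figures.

LD = Css × Vd = 1.11 × 169 = 187.6 mg

188 mg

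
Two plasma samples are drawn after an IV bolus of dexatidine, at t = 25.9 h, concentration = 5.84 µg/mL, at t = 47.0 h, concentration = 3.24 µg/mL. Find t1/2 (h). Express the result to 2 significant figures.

25 h

k = ln(C₁/C₂) / (t₂ − t₁) = ln(5.84/3.24) / (47.0 − 25.9)
  = 0.5892 / 21.10 = 0.02792 h⁻¹
t½ = ln2 / k = 0.693147 / 0.02792 = 24.83 h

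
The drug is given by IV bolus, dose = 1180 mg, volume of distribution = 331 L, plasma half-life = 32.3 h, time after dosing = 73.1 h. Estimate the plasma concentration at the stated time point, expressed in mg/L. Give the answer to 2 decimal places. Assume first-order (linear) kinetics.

C₀ = Dose / Vd = 1180 / 331 = 3.565 mg/L
k = ln2 / t½ = 0.693147 / 32.3 = 0.02146 h⁻¹
C = C₀ · e^(−k·t) = 3.565 × e^(−0.02146 × 73.1)
  = 3.565 × 0.2083 = 0.7426 mg/L

0.74 mg/L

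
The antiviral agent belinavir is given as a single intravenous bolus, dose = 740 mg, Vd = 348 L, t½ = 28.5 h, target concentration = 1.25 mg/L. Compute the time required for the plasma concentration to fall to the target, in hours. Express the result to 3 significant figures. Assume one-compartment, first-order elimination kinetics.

21.8 h

C₀ = Dose / Vd = 740.0 / 348 = 2.126 mg/L
k = ln2 / t½ = 0.693147 / 28.5 = 0.02432 h⁻¹
t = ln(C₀ / C) / k = ln(2.126 / 1.25) / 0.02432
  = ln(1.701) / 0.02432 = 0.5312 / 0.02432 = 21.84 h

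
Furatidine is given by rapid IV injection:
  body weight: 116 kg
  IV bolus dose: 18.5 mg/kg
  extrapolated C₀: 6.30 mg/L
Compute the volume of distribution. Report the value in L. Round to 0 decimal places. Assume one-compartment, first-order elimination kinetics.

341 L

Dose = 18.5 × 116 = 2146 mg
Vd = Dose / C₀ = 2146 / 6.30 = 340.6 L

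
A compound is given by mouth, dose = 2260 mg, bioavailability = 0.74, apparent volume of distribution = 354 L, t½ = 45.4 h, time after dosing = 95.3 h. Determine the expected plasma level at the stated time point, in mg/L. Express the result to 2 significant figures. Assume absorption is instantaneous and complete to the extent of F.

1.1 mg/L

Amount reaching circulation = F × Dose = 0.74 × 2260 = 1672 mg
C₀ = F·Dose / Vd = 1672 / 354 = 4.723 mg/L
k = ln2 / t½ = 0.693147 / 45.4 = 0.01527 h⁻¹
C = C₀ · e^(−k·t) = 4.723 × e^(−0.01527 × 95.3)
  = 4.723 × 0.2333 = 1.102 mg/L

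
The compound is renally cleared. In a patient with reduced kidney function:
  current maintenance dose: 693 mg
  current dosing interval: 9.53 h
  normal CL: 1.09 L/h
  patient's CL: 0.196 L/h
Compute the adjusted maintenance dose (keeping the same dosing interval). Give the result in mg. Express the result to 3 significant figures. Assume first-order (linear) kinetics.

To keep the same average steady-state level, dosing rate must scale with clearance.
CL ratio = 0.196 / 1.09 = 0.1798
New dose (same interval) = 693 × 0.1798 = 124.6 mg

125 mg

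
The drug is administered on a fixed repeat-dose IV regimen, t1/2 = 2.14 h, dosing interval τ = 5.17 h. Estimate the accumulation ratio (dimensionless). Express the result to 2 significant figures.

1.2

k = ln2 / t½ = 0.693147 / 2.14 = 0.3239 h⁻¹
e^(−kτ) = e^(−0.3239 × 5.17) = 0.1874
Accumulation ratio R = 1 / (1 − e^(−kτ)) = 1 / (1 − 0.1874) = 1.231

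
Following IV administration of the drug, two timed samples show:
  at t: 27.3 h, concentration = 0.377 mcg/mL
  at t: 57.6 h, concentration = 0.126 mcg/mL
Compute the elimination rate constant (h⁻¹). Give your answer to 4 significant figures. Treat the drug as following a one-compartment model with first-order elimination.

0.03617 h⁻¹

k = ln(C₁/C₂) / (t₂ − t₁) = ln(0.377/0.126) / (57.6 − 27.3)
  = 1.096 / 30.30 = 0.03617 h⁻¹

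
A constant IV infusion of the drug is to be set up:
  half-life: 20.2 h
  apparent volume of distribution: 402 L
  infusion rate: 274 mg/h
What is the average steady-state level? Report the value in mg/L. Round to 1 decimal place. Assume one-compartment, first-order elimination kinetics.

19.9 mg/L

k = ln2 / t½ = 0.693147 / 20.2 = 0.03431 h⁻¹
CL = k × Vd = 0.03431 × 402 = 13.79 L/h
At steady state Css = R₀ / CL = 274 / 13.79 = 19.87 mg/L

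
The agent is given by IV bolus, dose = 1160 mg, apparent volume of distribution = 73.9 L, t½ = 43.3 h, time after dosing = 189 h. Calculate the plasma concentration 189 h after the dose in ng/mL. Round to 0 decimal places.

C₀ = Dose / Vd = 1160 / 73.9 = 15.70 mg/L
k = ln2 / t½ = 0.693147 / 43.3 = 0.01601 h⁻¹
C = C₀ · e^(−k·t) = 15.70 × e^(−0.01601 × 189)
  = 15.70 × 0.04851 = 0.7616 mg/L
Convert: 0.7616 mg/L × 1000 = 761.6 ng/mL

762 ng/mL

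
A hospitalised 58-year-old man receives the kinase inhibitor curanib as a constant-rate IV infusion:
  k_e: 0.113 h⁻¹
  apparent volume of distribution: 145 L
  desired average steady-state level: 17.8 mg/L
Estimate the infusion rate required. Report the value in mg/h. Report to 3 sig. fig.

CL = k × Vd = 0.1130 × 145 = 16.39 L/h
At steady state, infusion rate R₀ = Css × CL = 17.8 × 16.39 = 291.7 mg/h

292 mg/h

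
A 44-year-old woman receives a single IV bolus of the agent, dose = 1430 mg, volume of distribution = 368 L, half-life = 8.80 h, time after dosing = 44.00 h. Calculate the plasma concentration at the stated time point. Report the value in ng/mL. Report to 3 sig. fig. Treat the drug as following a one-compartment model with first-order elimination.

C₀ = Dose / Vd = 1430 / 368 = 3.886 mg/L
k = ln2 / t½ = 0.693147 / 8.80 = 0.07877 h⁻¹
t / t½ = 44.00 / 8.80 = 5 half-lives
C = C₀ × (1/2)^5 = 3.886 × 0.03125 = 0.1214 mg/L
Convert: 0.1214 mg/L × 1000 = 121.4 ng/mL

121 ng/mL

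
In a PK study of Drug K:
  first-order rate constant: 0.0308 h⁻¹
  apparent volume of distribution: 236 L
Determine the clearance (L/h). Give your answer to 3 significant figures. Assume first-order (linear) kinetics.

CL = k × Vd = 0.0308 × 236 = 7.269 L/h

7.27 L/h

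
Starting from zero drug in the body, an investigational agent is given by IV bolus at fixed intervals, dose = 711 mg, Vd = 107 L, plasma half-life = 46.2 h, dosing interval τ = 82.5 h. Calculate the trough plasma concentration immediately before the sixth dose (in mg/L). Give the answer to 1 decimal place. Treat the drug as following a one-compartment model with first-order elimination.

C₀ per dose = Dose / Vd = 711 / 107 = 6.645 mg/L
k = ln2 / t½ = 0.693147 / 46.2 = 0.01500 h⁻¹
Fraction remaining after one interval: r = e^(−kτ) = e^(−0.01500 × 82.5) = 0.2901
Before dose 6, 5 doses have been given (aged 1τ, 2τ, 3τ, 4τ, 5τ).
C_trough = C₀ × (r + r² + … + r^5) = C₀ × r(1−r^5)/(1−r)
        = 6.645 × 0.2901 × (1 − 0.002055) / (1 − 0.2901) = 2.710 mg/L

2.7 mg/L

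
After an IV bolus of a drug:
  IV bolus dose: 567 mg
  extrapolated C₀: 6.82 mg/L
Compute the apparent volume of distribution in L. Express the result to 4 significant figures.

83.14 L

Vd = Dose / C₀ = 567.0 / 6.82 = 83.14 L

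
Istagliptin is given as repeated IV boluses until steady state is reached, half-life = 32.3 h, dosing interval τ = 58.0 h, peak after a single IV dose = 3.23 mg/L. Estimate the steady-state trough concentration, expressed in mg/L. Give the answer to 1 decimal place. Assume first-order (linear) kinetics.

k = ln2 / t½ = 0.693147 / 32.3 = 0.02146 h⁻¹
e^(−kτ) = e^(−0.02146 × 58.0) = 0.2880
Accumulation ratio R = 1 / (1 − e^(−kτ)) = 1 / (1 − 0.2880) = 1.404
Steady-state trough = C₀ × R × e^(−kτ) = 3.23 × 1.404 × 0.2880 = 1.306 mg/L

1.3 mg/L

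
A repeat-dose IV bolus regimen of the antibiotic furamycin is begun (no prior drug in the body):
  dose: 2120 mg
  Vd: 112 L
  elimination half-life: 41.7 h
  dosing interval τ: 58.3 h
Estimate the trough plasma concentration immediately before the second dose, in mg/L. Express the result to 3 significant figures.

C₀ per dose = Dose / Vd = 2120 / 112 = 18.93 mg/L
k = ln2 / t½ = 0.693147 / 41.7 = 0.01662 h⁻¹
Fraction remaining after one interval: r = e^(−kτ) = e^(−0.01662 × 58.3) = 0.3795
Before dose 2, 1 dose has been given (aged 1τ).
C_trough = C₀ × r = 18.93 × 0.3795 = 7.184 mg/L

7.18 mg/L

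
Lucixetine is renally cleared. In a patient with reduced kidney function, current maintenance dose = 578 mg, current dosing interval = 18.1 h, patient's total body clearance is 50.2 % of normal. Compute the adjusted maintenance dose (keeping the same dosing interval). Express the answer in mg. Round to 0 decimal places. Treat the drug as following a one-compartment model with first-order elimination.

To keep the same average steady-state level, dosing rate must scale with clearance.
CL ratio = 50.2 / 100 = 0.5020
New dose (same interval) = 578 × 0.5020 = 290.2 mg

290 mg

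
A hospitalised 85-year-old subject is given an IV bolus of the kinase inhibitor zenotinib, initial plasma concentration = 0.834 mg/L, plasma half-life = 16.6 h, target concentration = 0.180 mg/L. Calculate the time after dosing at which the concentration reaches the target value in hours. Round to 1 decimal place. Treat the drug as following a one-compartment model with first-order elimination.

36.7 h

k = ln2 / t½ = 0.693147 / 16.6 = 0.04176 h⁻¹
t = ln(C₀ / C) / k = ln(0.8340 / 0.180) / 0.04176
  = ln(4.633) / 0.04176 = 1.533 / 0.04176 = 36.71 h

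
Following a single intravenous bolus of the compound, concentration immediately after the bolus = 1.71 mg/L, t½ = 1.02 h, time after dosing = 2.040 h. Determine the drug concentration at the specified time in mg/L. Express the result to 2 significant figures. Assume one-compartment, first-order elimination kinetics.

k = ln2 / t½ = 0.693147 / 1.02 = 0.6796 h⁻¹
t / t½ = 2.040 / 1.02 = 2 half-lives
C = C₀ × (1/2)^2 = 1.710 × 0.2500 = 0.4275 mg/L

0.43 mg/L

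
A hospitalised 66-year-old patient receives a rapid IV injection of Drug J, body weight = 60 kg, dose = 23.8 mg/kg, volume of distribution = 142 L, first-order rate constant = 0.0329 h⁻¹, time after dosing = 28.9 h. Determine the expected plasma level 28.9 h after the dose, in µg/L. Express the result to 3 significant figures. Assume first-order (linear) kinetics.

Total dose = 23.8 × 60 = 1428 mg
C₀ = Dose / Vd = 1428 / 142 = 10.06 mg/L
C = C₀ · e^(−k·t) = 10.06 × e^(−0.03290 × 28.9)
  = 10.06 × 0.3864 = 3.887 mg/L
Convert: 3.887 mg/L × 1000 = 3887 µg/L

3890 µg/L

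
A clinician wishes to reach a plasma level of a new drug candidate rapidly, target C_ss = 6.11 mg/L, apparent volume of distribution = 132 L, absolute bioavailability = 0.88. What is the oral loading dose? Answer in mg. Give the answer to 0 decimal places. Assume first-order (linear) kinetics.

917 mg

LD = Css × Vd / F = 6.11 × 132 / 0.88 = 916.5 mg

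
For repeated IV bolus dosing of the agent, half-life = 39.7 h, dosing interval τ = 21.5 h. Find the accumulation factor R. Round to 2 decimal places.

3.20

k = ln2 / t½ = 0.693147 / 39.7 = 0.01746 h⁻¹
e^(−kτ) = e^(−0.01746 × 21.5) = 0.6870
Accumulation ratio R = 1 / (1 − e^(−kτ)) = 1 / (1 − 0.6870) = 3.195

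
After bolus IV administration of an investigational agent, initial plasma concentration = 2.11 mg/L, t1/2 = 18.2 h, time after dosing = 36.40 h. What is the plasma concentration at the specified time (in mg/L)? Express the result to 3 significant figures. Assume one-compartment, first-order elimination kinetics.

k = ln2 / t½ = 0.693147 / 18.2 = 0.03809 h⁻¹
t / t½ = 36.40 / 18.2 = 2 half-lives
C = C₀ × (1/2)^2 = 2.110 × 0.2500 = 0.5275 mg/L

0.528 mg/L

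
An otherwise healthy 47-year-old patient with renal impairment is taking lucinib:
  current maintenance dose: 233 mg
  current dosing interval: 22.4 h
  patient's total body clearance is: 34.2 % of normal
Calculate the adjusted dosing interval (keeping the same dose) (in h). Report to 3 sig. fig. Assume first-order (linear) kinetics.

To keep the same average steady-state level, dosing rate must scale with clearance.
CL ratio = 34.2 / 100 = 0.3420
New interval (same dose) = 22.4 / 0.3420 = 65.50 h

65.5 h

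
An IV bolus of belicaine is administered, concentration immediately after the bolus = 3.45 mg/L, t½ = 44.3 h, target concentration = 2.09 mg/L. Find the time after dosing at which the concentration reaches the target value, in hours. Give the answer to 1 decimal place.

k = ln2 / t½ = 0.693147 / 44.3 = 0.01565 h⁻¹
t = ln(C₀ / C) / k = ln(3.450 / 2.09) / 0.01565
  = ln(1.651) / 0.01565 = 0.5014 / 0.01565 = 32.04 h

32.0 h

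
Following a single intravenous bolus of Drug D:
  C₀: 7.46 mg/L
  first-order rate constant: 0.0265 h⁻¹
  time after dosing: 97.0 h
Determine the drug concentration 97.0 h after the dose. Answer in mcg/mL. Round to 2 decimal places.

0.57 mcg/mL

C = C₀ · e^(−k·t) = 7.460 × e^(−0.02650 × 97.0)
  = 7.460 × 0.07650 = 0.5707 mg/L
(0.5707 mg/L = 0.5707 mcg/mL)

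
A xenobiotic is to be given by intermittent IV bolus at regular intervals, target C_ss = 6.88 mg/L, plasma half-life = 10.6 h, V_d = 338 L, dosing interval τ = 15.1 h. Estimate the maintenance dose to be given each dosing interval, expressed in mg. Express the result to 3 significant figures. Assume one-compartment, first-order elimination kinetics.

2300 mg

k = ln2 / t½ = 0.693147 / 10.6 = 0.06539 h⁻¹
CL = k × Vd = 0.06539 × 338 = 22.10 L/h
At steady state, Dose/τ = Css × CL.
Dose = Css × CL × τ = 6.88 × 22.10 × 15.1 = 2296 mg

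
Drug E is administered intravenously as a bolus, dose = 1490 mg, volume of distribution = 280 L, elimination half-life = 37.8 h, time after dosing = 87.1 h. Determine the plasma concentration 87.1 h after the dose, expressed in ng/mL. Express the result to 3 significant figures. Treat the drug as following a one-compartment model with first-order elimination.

C₀ = Dose / Vd = 1490 / 280 = 5.321 mg/L
k = ln2 / t½ = 0.693147 / 37.8 = 0.01834 h⁻¹
C = C₀ · e^(−k·t) = 5.321 × e^(−0.01834 × 87.1)
  = 5.321 × 0.2024 = 1.077 mg/L
Convert: 1.077 mg/L × 1000 = 1077 ng/mL

1080 ng/mL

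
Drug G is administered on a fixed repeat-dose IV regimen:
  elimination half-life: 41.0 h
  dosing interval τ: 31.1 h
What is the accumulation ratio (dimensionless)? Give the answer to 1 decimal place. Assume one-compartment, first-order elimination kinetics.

k = ln2 / t½ = 0.693147 / 41.0 = 0.01691 h⁻¹
e^(−kτ) = e^(−0.01691 × 31.1) = 0.5910
Accumulation ratio R = 1 / (1 − e^(−kτ)) = 1 / (1 − 0.5910) = 2.445

2.4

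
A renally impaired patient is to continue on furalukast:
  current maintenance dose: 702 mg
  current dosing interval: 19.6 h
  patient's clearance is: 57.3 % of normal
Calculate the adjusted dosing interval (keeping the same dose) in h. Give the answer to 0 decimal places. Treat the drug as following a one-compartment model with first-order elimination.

To keep the same average steady-state level, dosing rate must scale with clearance.
CL ratio = 57.3 / 100 = 0.5730
New interval (same dose) = 19.6 / 0.5730 = 34.21 h

34 h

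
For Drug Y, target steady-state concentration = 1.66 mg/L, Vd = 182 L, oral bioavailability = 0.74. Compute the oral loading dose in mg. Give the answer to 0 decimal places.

LD = Css × Vd / F = 1.66 × 182 / 0.74 = 408.3 mg

408 mg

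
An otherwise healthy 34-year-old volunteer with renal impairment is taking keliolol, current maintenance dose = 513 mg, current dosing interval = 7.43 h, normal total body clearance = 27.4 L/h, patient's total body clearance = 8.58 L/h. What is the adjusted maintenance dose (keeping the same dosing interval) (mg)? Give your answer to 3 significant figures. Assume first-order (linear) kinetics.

To keep the same average steady-state level, dosing rate must scale with clearance.
CL ratio = 8.58 / 27.4 = 0.3131
New dose (same interval) = 513 × 0.3131 = 160.6 mg

161 mg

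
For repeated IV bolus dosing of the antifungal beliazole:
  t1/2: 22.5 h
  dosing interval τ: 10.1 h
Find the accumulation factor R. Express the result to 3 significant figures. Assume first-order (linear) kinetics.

k = ln2 / t½ = 0.693147 / 22.5 = 0.03081 h⁻¹
e^(−kτ) = e^(−0.03081 × 10.1) = 0.7326
Accumulation ratio R = 1 / (1 − e^(−kτ)) = 1 / (1 − 0.7326) = 3.740

3.74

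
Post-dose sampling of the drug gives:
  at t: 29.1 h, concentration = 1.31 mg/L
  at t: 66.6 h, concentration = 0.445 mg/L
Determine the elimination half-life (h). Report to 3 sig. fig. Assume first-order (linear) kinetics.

24.1 h

k = ln(C₁/C₂) / (t₂ − t₁) = ln(1.31/0.445) / (66.6 − 29.1)
  = 1.080 / 37.50 = 0.02880 h⁻¹
t½ = ln2 / k = 0.693147 / 0.02880 = 24.07 h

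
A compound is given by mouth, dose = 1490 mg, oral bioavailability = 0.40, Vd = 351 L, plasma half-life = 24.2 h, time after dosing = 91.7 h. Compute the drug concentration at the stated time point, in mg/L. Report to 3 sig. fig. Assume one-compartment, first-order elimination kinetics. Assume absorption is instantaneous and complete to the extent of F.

Amount reaching circulation = F × Dose = 0.40 × 1490 = 596.0 mg
C₀ = F·Dose / Vd = 596.0 / 351 = 1.698 mg/L
k = ln2 / t½ = 0.693147 / 24.2 = 0.02864 h⁻¹
C = C₀ · e^(−k·t) = 1.698 × e^(−0.02864 × 91.7)
  = 1.698 × 0.07235 = 0.1229 mg/L

0.123 mg/L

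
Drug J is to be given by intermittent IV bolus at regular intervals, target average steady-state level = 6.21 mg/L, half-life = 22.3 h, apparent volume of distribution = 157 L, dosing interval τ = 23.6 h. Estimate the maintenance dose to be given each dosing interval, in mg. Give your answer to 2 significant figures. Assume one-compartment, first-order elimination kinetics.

720 mg

k = ln2 / t½ = 0.693147 / 22.3 = 0.03108 h⁻¹
CL = k × Vd = 0.03108 × 157 = 4.880 L/h
At steady state, Dose/τ = Css × CL.
Dose = Css × CL × τ = 6.21 × 4.880 × 23.6 = 715.2 mg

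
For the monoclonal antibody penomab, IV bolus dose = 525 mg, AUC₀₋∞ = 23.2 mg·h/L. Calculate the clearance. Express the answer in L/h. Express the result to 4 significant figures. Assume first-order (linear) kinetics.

CL = Dose / AUC = 525 / 23.2 = 22.63 L/h

22.63 L/h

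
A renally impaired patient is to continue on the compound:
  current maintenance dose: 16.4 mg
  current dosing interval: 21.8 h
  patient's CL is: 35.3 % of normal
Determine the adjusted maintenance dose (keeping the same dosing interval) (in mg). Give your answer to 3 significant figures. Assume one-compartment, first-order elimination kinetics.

To keep the same average steady-state level, dosing rate must scale with clearance.
CL ratio = 35.3 / 100 = 0.3530
New dose (same interval) = 16.4 × 0.3530 = 5.789 mg

5.79 mg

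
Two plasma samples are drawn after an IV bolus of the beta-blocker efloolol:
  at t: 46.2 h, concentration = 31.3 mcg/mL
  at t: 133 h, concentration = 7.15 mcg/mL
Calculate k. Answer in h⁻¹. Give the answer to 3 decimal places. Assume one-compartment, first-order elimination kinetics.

0.017 h⁻¹

k = ln(C₁/C₂) / (t₂ − t₁) = ln(31.3/7.15) / (133 − 46.2)
  = 1.477 / 86.80 = 0.01702 h⁻¹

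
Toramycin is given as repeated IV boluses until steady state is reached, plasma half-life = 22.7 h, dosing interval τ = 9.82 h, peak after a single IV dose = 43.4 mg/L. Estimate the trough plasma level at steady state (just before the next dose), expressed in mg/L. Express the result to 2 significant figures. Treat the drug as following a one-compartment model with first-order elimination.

120 mg/L

k = ln2 / t½ = 0.693147 / 22.7 = 0.03054 h⁻¹
e^(−kτ) = e^(−0.03054 × 9.82) = 0.7409
Accumulation ratio R = 1 / (1 − e^(−kτ)) = 1 / (1 − 0.7409) = 3.860
Steady-state trough = C₀ × R × e^(−kτ) = 43.4 × 3.860 × 0.7409 = 124.1 mg/L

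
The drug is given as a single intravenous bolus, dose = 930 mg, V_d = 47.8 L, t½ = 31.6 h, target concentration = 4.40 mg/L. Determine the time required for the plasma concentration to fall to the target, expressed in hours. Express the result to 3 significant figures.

67.8 h

C₀ = Dose / Vd = 930.0 / 47.8 = 19.46 mg/L
k = ln2 / t½ = 0.693147 / 31.6 = 0.02194 h⁻¹
t = ln(C₀ / C) / k = ln(19.46 / 4.40) / 0.02194
  = ln(4.423) / 0.02194 = 1.487 / 0.02194 = 67.78 h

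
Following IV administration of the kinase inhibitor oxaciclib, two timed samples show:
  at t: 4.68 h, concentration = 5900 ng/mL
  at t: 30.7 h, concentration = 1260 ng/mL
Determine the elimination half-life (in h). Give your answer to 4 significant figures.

11.68 h

k = ln(C₁/C₂) / (t₂ − t₁) = ln(5900/1260) / (30.7 − 4.68)
  = 1.544 / 26.02 = 0.05934 h⁻¹
t½ = ln2 / k = 0.693147 / 0.05934 = 11.68 h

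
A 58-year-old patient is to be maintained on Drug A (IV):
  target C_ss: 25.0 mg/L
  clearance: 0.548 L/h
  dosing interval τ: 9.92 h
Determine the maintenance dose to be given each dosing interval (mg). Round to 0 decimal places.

136 mg

At steady state, Dose/τ = Css × CL.
Dose = Css × CL × τ = 25.0 × 0.5480 × 9.92 = 135.9 mg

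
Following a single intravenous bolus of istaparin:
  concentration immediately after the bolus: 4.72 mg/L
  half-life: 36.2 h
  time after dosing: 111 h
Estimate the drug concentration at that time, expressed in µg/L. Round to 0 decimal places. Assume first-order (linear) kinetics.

564 µg/L

k = ln2 / t½ = 0.693147 / 36.2 = 0.01915 h⁻¹
C = C₀ · e^(−k·t) = 4.720 × e^(−0.01915 × 111)
  = 4.720 × 0.1194 = 0.5636 mg/L
Convert: 0.5636 mg/L × 1000 = 563.6 µg/L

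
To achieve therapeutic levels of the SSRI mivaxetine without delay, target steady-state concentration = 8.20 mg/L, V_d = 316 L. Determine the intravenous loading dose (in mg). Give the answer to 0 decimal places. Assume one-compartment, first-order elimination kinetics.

2591 mg

LD = Css × Vd = 8.20 × 316 = 2591 mg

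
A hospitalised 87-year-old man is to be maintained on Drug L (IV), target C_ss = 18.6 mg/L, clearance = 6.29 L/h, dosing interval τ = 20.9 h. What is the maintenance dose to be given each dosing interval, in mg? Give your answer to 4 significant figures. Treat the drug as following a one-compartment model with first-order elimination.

At steady state, Dose/τ = Css × CL.
Dose = Css × CL × τ = 18.6 × 6.290 × 20.9 = 2445 mg

2445 mg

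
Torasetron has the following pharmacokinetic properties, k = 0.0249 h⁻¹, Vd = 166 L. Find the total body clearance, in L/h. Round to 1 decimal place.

4.1 L/h

CL = k × Vd = 0.0249 × 166 = 4.133 L/h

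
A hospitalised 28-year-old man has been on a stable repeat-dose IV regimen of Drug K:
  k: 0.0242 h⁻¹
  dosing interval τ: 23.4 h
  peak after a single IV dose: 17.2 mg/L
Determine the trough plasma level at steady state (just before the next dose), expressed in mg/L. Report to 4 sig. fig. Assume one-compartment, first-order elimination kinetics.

e^(−kτ) = e^(−0.02420 × 23.4) = 0.5676
Accumulation ratio R = 1 / (1 − e^(−kτ)) = 1 / (1 − 0.5676) = 2.313
Steady-state trough = C₀ × R × e^(−kτ) = 17.2 × 2.313 × 0.5676 = 22.58 mg/L

22.58 mg/L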